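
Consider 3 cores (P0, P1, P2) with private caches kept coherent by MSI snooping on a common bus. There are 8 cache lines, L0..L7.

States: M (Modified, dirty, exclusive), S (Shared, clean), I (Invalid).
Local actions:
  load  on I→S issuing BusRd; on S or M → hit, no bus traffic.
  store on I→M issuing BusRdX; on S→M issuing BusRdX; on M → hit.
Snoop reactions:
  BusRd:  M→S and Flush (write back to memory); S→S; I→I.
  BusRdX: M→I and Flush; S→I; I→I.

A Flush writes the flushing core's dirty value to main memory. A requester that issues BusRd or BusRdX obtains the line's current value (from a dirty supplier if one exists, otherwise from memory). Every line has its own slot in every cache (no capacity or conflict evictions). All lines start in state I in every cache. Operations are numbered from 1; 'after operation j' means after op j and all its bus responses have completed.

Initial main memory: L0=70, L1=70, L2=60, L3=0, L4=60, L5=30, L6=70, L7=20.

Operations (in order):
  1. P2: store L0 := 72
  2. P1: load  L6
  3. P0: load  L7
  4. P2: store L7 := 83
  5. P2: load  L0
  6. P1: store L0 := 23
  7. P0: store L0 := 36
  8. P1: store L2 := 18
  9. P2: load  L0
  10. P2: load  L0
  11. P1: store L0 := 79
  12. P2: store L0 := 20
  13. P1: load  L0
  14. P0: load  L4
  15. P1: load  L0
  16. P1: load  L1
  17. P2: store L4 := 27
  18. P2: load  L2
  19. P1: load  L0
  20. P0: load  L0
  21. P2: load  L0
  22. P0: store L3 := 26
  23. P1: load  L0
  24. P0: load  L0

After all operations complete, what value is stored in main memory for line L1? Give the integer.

memory[L1] = 70

1. P2: store L0 := 72  bus=[BusRdX]  L0: P0=I P1=I P2=M  mem[L0]=70
2. P1: load  L6  bus=[BusRd]  L6: P0=I P1=S P2=I  mem[L6]=70
3. P0: load  L7  bus=[BusRd]  L7: P0=S P1=I P2=I  mem[L7]=20
4. P2: store L7 := 83  bus=[BusRdX]  L7: P0=I P1=I P2=M  mem[L7]=20
5. P2: load  L0  bus=[-]  L0: P0=I P1=I P2=M  mem[L0]=70
6. P1: store L0 := 23  bus=[BusRdX,Flush]  L0: P0=I P1=M P2=I  mem[L0]=72
7. P0: store L0 := 36  bus=[BusRdX,Flush]  L0: P0=M P1=I P2=I  mem[L0]=23
8. P1: store L2 := 18  bus=[BusRdX]  L2: P0=I P1=M P2=I  mem[L2]=60
9. P2: load  L0  bus=[BusRd,Flush]  L0: P0=S P1=I P2=S  mem[L0]=36
10. P2: load  L0  bus=[-]  L0: P0=S P1=I P2=S  mem[L0]=36
11. P1: store L0 := 79  bus=[BusRdX]  L0: P0=I P1=M P2=I  mem[L0]=36
12. P2: store L0 := 20  bus=[BusRdX,Flush]  L0: P0=I P1=I P2=M  mem[L0]=79
13. P1: load  L0  bus=[BusRd,Flush]  L0: P0=I P1=S P2=S  mem[L0]=20
14. P0: load  L4  bus=[BusRd]  L4: P0=S P1=I P2=I  mem[L4]=60
15. P1: load  L0  bus=[-]  L0: P0=I P1=S P2=S  mem[L0]=20
16. P1: load  L1  bus=[BusRd]  L1: P0=I P1=S P2=I  mem[L1]=70
17. P2: store L4 := 27  bus=[BusRdX]  L4: P0=I P1=I P2=M  mem[L4]=60
18. P2: load  L2  bus=[BusRd,Flush]  L2: P0=I P1=S P2=S  mem[L2]=18
19. P1: load  L0  bus=[-]  L0: P0=I P1=S P2=S  mem[L0]=20
20. P0: load  L0  bus=[BusRd]  L0: P0=S P1=S P2=S  mem[L0]=20
21. P2: load  L0  bus=[-]  L0: P0=S P1=S P2=S  mem[L0]=20
22. P0: store L3 := 26  bus=[BusRdX]  L3: P0=M P1=I P2=I  mem[L3]=0
23. P1: load  L0  bus=[-]  L0: P0=S P1=S P2=S  mem[L0]=20
24. P0: load  L0  bus=[-]  L0: P0=S P1=S P2=S  mem[L0]=20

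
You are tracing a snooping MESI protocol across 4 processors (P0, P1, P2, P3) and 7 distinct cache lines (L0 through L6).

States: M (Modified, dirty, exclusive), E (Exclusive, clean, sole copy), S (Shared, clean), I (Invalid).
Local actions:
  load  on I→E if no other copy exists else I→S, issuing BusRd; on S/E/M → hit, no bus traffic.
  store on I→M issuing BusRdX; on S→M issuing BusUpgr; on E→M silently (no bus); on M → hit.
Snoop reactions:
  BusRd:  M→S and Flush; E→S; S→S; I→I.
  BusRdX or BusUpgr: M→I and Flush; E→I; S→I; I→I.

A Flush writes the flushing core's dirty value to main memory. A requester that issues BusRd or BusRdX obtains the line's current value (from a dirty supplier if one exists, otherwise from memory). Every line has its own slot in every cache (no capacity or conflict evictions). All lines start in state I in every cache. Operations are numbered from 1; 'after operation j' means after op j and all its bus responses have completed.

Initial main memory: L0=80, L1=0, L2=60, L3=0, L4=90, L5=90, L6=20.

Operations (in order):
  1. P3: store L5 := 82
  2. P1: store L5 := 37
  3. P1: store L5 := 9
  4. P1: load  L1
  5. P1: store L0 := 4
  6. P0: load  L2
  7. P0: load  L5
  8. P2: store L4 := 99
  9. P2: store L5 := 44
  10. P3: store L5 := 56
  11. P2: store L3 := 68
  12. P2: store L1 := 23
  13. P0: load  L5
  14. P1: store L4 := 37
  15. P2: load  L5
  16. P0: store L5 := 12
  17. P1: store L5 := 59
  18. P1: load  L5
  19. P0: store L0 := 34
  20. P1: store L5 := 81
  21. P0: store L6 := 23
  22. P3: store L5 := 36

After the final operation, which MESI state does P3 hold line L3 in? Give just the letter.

1. P3: store L5 := 82  bus=[BusRdX]  L5: P0=I P1=I P2=I P3=M  mem[L5]=90
2. P1: store L5 := 37  bus=[BusRdX,Flush]  L5: P0=I P1=M P2=I P3=I  mem[L5]=82
3. P1: store L5 := 9  bus=[-]  L5: P0=I P1=M P2=I P3=I  mem[L5]=82
4. P1: load  L1  bus=[BusRd]  L1: P0=I P1=E P2=I P3=I  mem[L1]=0
5. P1: store L0 := 4  bus=[BusRdX]  L0: P0=I P1=M P2=I P3=I  mem[L0]=80
6. P0: load  L2  bus=[BusRd]  L2: P0=E P1=I P2=I P3=I  mem[L2]=60
7. P0: load  L5  bus=[BusRd,Flush]  L5: P0=S P1=S P2=I P3=I  mem[L5]=9
8. P2: store L4 := 99  bus=[BusRdX]  L4: P0=I P1=I P2=M P3=I  mem[L4]=90
9. P2: store L5 := 44  bus=[BusRdX]  L5: P0=I P1=I P2=M P3=I  mem[L5]=9
10. P3: store L5 := 56  bus=[BusRdX,Flush]  L5: P0=I P1=I P2=I P3=M  mem[L5]=44
11. P2: store L3 := 68  bus=[BusRdX]  L3: P0=I P1=I P2=M P3=I  mem[L3]=0
12. P2: store L1 := 23  bus=[BusRdX]  L1: P0=I P1=I P2=M P3=I  mem[L1]=0
13. P0: load  L5  bus=[BusRd,Flush]  L5: P0=S P1=I P2=I P3=S  mem[L5]=56
14. P1: store L4 := 37  bus=[BusRdX,Flush]  L4: P0=I P1=M P2=I P3=I  mem[L4]=99
15. P2: load  L5  bus=[BusRd]  L5: P0=S P1=I P2=S P3=S  mem[L5]=56
16. P0: store L5 := 12  bus=[BusUpgr]  L5: P0=M P1=I P2=I P3=I  mem[L5]=56
17. P1: store L5 := 59  bus=[BusRdX,Flush]  L5: P0=I P1=M P2=I P3=I  mem[L5]=12
18. P1: load  L5  bus=[-]  L5: P0=I P1=M P2=I P3=I  mem[L5]=12
19. P0: store L0 := 34  bus=[BusRdX,Flush]  L0: P0=M P1=I P2=I P3=I  mem[L0]=4
20. P1: store L5 := 81  bus=[-]  L5: P0=I P1=M P2=I P3=I  mem[L5]=12
21. P0: store L6 := 23  bus=[BusRdX]  L6: P0=M P1=I P2=I P3=I  mem[L6]=20
22. P3: store L5 := 36  bus=[BusRdX,Flush]  L5: P0=I P1=I P2=I P3=M  mem[L5]=81

state = I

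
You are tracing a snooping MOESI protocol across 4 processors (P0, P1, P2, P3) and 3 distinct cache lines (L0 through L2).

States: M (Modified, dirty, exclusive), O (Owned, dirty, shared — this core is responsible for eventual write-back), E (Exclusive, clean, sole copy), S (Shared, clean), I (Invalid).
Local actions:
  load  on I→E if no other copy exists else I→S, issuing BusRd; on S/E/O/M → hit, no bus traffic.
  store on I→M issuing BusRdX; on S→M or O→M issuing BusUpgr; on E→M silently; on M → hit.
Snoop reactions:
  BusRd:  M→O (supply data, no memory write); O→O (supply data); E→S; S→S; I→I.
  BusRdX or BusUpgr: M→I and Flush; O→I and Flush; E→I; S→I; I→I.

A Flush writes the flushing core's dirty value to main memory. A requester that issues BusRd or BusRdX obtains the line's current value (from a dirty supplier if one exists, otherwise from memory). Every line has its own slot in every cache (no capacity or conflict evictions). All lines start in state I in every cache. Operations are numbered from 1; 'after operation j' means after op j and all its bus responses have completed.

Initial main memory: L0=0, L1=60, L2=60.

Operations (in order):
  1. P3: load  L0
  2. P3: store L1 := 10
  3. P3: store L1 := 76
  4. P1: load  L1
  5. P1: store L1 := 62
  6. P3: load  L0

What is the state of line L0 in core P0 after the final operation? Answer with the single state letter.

state = I

step 1: P3: load  L0  ⟶  IIIE  (L0)  txn=BusRd  M[L0]=0
step 2: P3: store L1 := 10  ⟶  IIIM  (L1)  txn=BusRdX  M[L1]=60
step 3: P3: store L1 := 76  ⟶  IIIM  (L1)  txn=∅  M[L1]=60
step 4: P1: load  L1  ⟶  ISIO  (L1)  txn=BusRd  M[L1]=60
step 5: P1: store L1 := 62  ⟶  IMII  (L1)  txn=BusUpgr+Flush  M[L1]=76
step 6: P3: load  L0  ⟶  IIIE  (L0)  txn=∅  M[L0]=0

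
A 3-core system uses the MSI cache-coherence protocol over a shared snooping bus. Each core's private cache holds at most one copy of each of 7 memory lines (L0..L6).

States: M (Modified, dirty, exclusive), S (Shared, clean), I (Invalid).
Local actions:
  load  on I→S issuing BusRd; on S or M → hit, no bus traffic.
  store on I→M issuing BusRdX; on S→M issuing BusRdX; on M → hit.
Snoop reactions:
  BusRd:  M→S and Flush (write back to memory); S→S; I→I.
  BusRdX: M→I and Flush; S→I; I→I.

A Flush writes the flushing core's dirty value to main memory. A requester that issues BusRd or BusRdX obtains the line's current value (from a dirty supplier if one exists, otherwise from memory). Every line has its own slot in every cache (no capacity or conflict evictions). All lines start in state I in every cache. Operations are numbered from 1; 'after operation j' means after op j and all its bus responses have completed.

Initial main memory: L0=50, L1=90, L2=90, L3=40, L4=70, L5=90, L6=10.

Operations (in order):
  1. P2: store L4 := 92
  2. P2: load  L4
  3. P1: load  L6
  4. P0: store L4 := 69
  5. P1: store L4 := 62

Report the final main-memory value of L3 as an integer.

memory[L3] = 40

[1] P2: store L4 := 92 | P0:I, P1:I, P2:M(92) | bus: BusRdX
[2] P2: load  L4 | P0:I, P1:I, P2:M(92) | bus: none
[3] P1: load  L6 | P0:I, P1:S(10), P2:I | bus: BusRd
[4] P0: store L4 := 69 | P0:M(69), P1:I, P2:I | bus: BusRdX,Flush
[5] P1: store L4 := 62 | P0:I, P1:M(62), P2:I | bus: BusRdX,Flush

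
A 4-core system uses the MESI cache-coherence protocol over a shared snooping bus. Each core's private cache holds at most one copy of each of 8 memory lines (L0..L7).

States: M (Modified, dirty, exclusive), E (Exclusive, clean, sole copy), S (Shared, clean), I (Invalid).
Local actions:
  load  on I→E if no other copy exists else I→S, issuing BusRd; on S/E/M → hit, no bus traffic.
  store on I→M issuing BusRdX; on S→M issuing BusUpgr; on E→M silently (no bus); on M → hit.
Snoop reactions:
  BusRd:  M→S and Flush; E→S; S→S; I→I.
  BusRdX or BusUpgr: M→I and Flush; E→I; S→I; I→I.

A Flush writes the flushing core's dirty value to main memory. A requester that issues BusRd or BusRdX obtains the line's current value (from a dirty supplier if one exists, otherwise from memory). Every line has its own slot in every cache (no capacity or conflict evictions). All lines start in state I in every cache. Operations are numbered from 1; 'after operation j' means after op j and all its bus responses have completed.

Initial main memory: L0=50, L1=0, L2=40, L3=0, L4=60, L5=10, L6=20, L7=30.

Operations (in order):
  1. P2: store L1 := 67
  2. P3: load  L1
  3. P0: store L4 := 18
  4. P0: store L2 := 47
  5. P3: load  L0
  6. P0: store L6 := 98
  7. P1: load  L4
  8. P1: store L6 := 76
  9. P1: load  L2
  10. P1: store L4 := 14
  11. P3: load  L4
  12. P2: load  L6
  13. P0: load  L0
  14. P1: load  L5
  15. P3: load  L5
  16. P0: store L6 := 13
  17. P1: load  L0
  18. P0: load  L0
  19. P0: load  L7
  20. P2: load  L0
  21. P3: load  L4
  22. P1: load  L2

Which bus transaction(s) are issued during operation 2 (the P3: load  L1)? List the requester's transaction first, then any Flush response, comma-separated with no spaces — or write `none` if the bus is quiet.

bus = BusRd,Flush

step 1: P2: store L1 := 67  ⟶  IIMI  (L1)  txn=BusRdX  M[L1]=0
step 2: P3: load  L1  ⟶  IISS  (L1)  txn=BusRd+Flush  M[L1]=67
step 3: P0: store L4 := 18  ⟶  MIII  (L4)  txn=BusRdX  M[L4]=60
step 4: P0: store L2 := 47  ⟶  MIII  (L2)  txn=BusRdX  M[L2]=40
step 5: P3: load  L0  ⟶  IIIE  (L0)  txn=BusRd  M[L0]=50
step 6: P0: store L6 := 98  ⟶  MIII  (L6)  txn=BusRdX  M[L6]=20
step 7: P1: load  L4  ⟶  SSII  (L4)  txn=BusRd+Flush  M[L4]=18
step 8: P1: store L6 := 76  ⟶  IMII  (L6)  txn=BusRdX+Flush  M[L6]=98
step 9: P1: load  L2  ⟶  SSII  (L2)  txn=BusRd+Flush  M[L2]=47
step 10: P1: store L4 := 14  ⟶  IMII  (L4)  txn=BusUpgr  M[L4]=18
step 11: P3: load  L4  ⟶  ISIS  (L4)  txn=BusRd+Flush  M[L4]=14
step 12: P2: load  L6  ⟶  ISSI  (L6)  txn=BusRd+Flush  M[L6]=76
step 13: P0: load  L0  ⟶  SIIS  (L0)  txn=BusRd  M[L0]=50
step 14: P1: load  L5  ⟶  IEII  (L5)  txn=BusRd  M[L5]=10
step 15: P3: load  L5  ⟶  ISIS  (L5)  txn=BusRd  M[L5]=10
step 16: P0: store L6 := 13  ⟶  MIII  (L6)  txn=BusRdX  M[L6]=76
step 17: P1: load  L0  ⟶  SSIS  (L0)  txn=BusRd  M[L0]=50
step 18: P0: load  L0  ⟶  SSIS  (L0)  txn=∅  M[L0]=50
step 19: P0: load  L7  ⟶  EIII  (L7)  txn=BusRd  M[L7]=30
step 20: P2: load  L0  ⟶  SSSS  (L0)  txn=BusRd  M[L0]=50
step 21: P3: load  L4  ⟶  ISIS  (L4)  txn=∅  M[L4]=14
step 22: P1: load  L2  ⟶  SSII  (L2)  txn=∅  M[L2]=47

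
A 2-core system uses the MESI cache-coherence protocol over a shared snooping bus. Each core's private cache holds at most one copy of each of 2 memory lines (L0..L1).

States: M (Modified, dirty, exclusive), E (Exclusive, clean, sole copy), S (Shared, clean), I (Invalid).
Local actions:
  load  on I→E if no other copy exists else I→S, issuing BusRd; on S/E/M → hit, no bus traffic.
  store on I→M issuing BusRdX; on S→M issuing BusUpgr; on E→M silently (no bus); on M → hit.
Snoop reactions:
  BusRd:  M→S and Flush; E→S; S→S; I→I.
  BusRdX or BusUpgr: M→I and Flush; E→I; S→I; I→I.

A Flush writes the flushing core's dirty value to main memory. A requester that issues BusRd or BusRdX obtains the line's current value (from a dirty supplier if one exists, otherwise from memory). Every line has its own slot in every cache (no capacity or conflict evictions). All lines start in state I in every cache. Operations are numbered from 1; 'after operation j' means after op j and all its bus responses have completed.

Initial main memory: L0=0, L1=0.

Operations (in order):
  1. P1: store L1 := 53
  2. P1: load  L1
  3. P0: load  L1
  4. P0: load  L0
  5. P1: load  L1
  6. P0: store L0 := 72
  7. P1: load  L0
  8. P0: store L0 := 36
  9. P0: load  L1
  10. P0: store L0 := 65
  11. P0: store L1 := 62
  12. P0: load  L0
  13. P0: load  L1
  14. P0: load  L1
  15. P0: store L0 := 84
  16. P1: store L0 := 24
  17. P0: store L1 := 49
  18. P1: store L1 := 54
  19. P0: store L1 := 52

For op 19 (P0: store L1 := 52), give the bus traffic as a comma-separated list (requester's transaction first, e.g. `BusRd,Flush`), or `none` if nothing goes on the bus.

bus = BusRdX,Flush

  op1 P1: store L1 := 53 → I/M on L1; bus BusRdX; mem=0
  op2 P1: load  L1 → I/M on L1; bus (none); mem=0
  op3 P0: load  L1 → S/S on L1; bus BusRd Flush; mem=53
  op4 P0: load  L0 → E/I on L0; bus BusRd; mem=0
  op5 P1: load  L1 → S/S on L1; bus (none); mem=53
  op6 P0: store L0 := 72 → M/I on L0; bus (none); mem=0
  op7 P1: load  L0 → S/S on L0; bus BusRd Flush; mem=72
  op8 P0: store L0 := 36 → M/I on L0; bus BusUpgr; mem=72
  op9 P0: load  L1 → S/S on L1; bus (none); mem=53
  op10 P0: store L0 := 65 → M/I on L0; bus (none); mem=72
  op11 P0: store L1 := 62 → M/I on L1; bus BusUpgr; mem=53
  op12 P0: load  L0 → M/I on L0; bus (none); mem=72
  op13 P0: load  L1 → M/I on L1; bus (none); mem=53
  op14 P0: load  L1 → M/I on L1; bus (none); mem=53
  op15 P0: store L0 := 84 → M/I on L0; bus (none); mem=72
  op16 P1: store L0 := 24 → I/M on L0; bus BusRdX Flush; mem=84
  op17 P0: store L1 := 49 → M/I on L1; bus (none); mem=53
  op18 P1: store L1 := 54 → I/M on L1; bus BusRdX Flush; mem=49
  op19 P0: store L1 := 52 → M/I on L1; bus BusRdX Flush; mem=54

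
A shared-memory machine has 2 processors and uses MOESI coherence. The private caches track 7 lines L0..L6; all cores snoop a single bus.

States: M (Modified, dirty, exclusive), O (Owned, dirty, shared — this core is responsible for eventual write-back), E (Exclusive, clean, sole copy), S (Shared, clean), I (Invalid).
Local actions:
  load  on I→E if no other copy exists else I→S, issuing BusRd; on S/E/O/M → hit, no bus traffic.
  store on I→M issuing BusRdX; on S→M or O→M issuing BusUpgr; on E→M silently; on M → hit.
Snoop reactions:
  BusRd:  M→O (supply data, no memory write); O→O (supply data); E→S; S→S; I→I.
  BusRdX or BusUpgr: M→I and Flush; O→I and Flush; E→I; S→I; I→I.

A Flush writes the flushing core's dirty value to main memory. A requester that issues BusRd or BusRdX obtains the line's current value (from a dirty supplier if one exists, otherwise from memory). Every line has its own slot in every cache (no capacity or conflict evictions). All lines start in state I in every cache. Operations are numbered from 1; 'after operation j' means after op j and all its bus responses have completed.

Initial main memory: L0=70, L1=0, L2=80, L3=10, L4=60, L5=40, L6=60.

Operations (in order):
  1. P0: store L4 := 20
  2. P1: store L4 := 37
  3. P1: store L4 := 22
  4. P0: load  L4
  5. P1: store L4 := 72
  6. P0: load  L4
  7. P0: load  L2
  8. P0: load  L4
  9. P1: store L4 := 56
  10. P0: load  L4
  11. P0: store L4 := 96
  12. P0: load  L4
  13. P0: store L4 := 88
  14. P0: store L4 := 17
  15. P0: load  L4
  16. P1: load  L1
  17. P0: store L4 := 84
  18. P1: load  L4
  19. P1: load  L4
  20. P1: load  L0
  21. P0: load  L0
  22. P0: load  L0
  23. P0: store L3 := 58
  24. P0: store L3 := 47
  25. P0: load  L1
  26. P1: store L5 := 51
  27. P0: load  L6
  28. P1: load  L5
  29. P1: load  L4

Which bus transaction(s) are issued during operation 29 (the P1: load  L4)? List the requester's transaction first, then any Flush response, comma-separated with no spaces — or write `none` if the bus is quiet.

bus = none

1. P0: store L4 := 20  bus=[BusRdX]  L4: P0=M P1=I  mem[L4]=60
2. P1: store L4 := 37  bus=[BusRdX,Flush]  L4: P0=I P1=M  mem[L4]=20
3. P1: store L4 := 22  bus=[-]  L4: P0=I P1=M  mem[L4]=20
4. P0: load  L4  bus=[BusRd]  L4: P0=S P1=O  mem[L4]=20
5. P1: store L4 := 72  bus=[BusUpgr]  L4: P0=I P1=M  mem[L4]=20
6. P0: load  L4  bus=[BusRd]  L4: P0=S P1=O  mem[L4]=20
7. P0: load  L2  bus=[BusRd]  L2: P0=E P1=I  mem[L2]=80
8. P0: load  L4  bus=[-]  L4: P0=S P1=O  mem[L4]=20
9. P1: store L4 := 56  bus=[BusUpgr]  L4: P0=I P1=M  mem[L4]=20
10. P0: load  L4  bus=[BusRd]  L4: P0=S P1=O  mem[L4]=20
11. P0: store L4 := 96  bus=[BusUpgr,Flush]  L4: P0=M P1=I  mem[L4]=56
12. P0: load  L4  bus=[-]  L4: P0=M P1=I  mem[L4]=56
13. P0: store L4 := 88  bus=[-]  L4: P0=M P1=I  mem[L4]=56
14. P0: store L4 := 17  bus=[-]  L4: P0=M P1=I  mem[L4]=56
15. P0: load  L4  bus=[-]  L4: P0=M P1=I  mem[L4]=56
16. P1: load  L1  bus=[BusRd]  L1: P0=I P1=E  mem[L1]=0
17. P0: store L4 := 84  bus=[-]  L4: P0=M P1=I  mem[L4]=56
18. P1: load  L4  bus=[BusRd]  L4: P0=O P1=S  mem[L4]=56
19. P1: load  L4  bus=[-]  L4: P0=O P1=S  mem[L4]=56
20. P1: load  L0  bus=[BusRd]  L0: P0=I P1=E  mem[L0]=70
21. P0: load  L0  bus=[BusRd]  L0: P0=S P1=S  mem[L0]=70
22. P0: load  L0  bus=[-]  L0: P0=S P1=S  mem[L0]=70
23. P0: store L3 := 58  bus=[BusRdX]  L3: P0=M P1=I  mem[L3]=10
24. P0: store L3 := 47  bus=[-]  L3: P0=M P1=I  mem[L3]=10
25. P0: load  L1  bus=[BusRd]  L1: P0=S P1=S  mem[L1]=0
26. P1: store L5 := 51  bus=[BusRdX]  L5: P0=I P1=M  mem[L5]=40
27. P0: load  L6  bus=[BusRd]  L6: P0=E P1=I  mem[L6]=60
28. P1: load  L5  bus=[-]  L5: P0=I P1=M  mem[L5]=40
29. P1: load  L4  bus=[-]  L4: P0=O P1=S  mem[L4]=56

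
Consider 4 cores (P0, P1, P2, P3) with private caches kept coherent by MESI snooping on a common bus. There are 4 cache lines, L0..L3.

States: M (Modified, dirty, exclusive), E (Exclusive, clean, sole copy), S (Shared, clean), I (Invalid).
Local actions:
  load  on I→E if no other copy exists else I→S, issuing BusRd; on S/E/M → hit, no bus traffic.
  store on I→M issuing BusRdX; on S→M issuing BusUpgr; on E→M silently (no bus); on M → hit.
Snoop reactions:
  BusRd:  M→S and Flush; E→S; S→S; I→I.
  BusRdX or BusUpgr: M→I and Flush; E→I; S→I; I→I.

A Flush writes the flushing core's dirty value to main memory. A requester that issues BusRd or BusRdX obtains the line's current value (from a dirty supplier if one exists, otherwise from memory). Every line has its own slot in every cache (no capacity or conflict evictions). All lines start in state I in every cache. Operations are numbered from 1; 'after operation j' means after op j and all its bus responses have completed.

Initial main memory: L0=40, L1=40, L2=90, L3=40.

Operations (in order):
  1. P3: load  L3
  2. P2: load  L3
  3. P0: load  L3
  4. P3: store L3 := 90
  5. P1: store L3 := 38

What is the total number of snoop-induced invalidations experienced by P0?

step 1: P3: load  L3  ⟶  IIIE  (L3)  txn=BusRd  M[L3]=40
step 2: P2: load  L3  ⟶  IISS  (L3)  txn=BusRd  M[L3]=40
step 3: P0: load  L3  ⟶  SISS  (L3)  txn=BusRd  M[L3]=40
step 4: P3: store L3 := 90  ⟶  IIIM  (L3)  txn=BusUpgr  M[L3]=40
step 5: P1: store L3 := 38  ⟶  IMII  (L3)  txn=BusRdX+Flush  M[L3]=90

invalidations = 1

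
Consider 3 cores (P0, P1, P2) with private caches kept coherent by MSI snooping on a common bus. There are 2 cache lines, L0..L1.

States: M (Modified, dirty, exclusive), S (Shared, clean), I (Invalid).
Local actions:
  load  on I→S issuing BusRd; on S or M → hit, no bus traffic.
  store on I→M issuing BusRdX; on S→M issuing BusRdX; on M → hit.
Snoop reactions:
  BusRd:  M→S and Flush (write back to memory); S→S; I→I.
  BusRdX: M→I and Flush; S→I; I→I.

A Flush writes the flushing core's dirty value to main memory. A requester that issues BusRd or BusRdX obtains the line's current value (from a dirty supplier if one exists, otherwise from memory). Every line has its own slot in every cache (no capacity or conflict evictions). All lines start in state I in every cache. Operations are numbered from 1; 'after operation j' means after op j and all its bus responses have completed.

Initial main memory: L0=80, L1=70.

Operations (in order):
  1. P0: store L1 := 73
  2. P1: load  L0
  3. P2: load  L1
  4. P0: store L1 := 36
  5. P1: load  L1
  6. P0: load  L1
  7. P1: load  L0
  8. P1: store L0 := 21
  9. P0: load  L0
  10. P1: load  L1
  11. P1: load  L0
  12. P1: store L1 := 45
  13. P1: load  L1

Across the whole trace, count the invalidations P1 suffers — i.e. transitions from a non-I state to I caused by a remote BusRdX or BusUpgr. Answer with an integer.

  op1 P0: store L1 := 73 → M/I/I on L1; bus BusRdX; mem=70
  op2 P1: load  L0 → I/S/I on L0; bus BusRd; mem=80
  op3 P2: load  L1 → S/I/S on L1; bus BusRd Flush; mem=73
  op4 P0: store L1 := 36 → M/I/I on L1; bus BusRdX; mem=73
  op5 P1: load  L1 → S/S/I on L1; bus BusRd Flush; mem=36
  op6 P0: load  L1 → S/S/I on L1; bus (none); mem=36
  op7 P1: load  L0 → I/S/I on L0; bus (none); mem=80
  op8 P1: store L0 := 21 → I/M/I on L0; bus BusRdX; mem=80
  op9 P0: load  L0 → S/S/I on L0; bus BusRd Flush; mem=21
  op10 P1: load  L1 → S/S/I on L1; bus (none); mem=36
  op11 P1: load  L0 → S/S/I on L0; bus (none); mem=21
  op12 P1: store L1 := 45 → I/M/I on L1; bus BusRdX; mem=36
  op13 P1: load  L1 → I/M/I on L1; bus (none); mem=36

invalidations = 0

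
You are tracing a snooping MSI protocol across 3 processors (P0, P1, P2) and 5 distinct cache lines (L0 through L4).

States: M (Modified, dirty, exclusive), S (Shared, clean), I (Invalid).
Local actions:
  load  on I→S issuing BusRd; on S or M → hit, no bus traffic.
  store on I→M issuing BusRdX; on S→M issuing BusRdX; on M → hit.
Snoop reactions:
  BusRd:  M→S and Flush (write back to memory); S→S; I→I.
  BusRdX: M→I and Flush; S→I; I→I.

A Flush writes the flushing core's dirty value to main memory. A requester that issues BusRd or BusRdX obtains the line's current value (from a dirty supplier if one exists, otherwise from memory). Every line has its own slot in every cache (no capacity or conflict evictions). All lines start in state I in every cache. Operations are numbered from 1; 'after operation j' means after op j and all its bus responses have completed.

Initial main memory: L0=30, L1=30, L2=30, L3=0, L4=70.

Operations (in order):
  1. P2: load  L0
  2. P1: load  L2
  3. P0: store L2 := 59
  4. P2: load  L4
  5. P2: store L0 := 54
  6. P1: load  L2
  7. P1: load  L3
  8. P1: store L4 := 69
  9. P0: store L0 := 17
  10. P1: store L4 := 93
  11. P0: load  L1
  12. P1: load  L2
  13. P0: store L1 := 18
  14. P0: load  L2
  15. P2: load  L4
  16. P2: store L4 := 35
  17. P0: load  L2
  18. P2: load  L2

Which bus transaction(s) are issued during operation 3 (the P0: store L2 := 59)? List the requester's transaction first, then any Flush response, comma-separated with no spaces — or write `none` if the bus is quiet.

step 1: P2: load  L0  ⟶  IIS  (L0)  txn=BusRd  M[L0]=30
step 2: P1: load  L2  ⟶  ISI  (L2)  txn=BusRd  M[L2]=30
step 3: P0: store L2 := 59  ⟶  MII  (L2)  txn=BusRdX  M[L2]=30
step 4: P2: load  L4  ⟶  IIS  (L4)  txn=BusRd  M[L4]=70
step 5: P2: store L0 := 54  ⟶  IIM  (L0)  txn=BusRdX  M[L0]=30
step 6: P1: load  L2  ⟶  SSI  (L2)  txn=BusRd+Flush  M[L2]=59
step 7: P1: load  L3  ⟶  ISI  (L3)  txn=BusRd  M[L3]=0
step 8: P1: store L4 := 69  ⟶  IMI  (L4)  txn=BusRdX  M[L4]=70
step 9: P0: store L0 := 17  ⟶  MII  (L0)  txn=BusRdX+Flush  M[L0]=54
step 10: P1: store L4 := 93  ⟶  IMI  (L4)  txn=∅  M[L4]=70
step 11: P0: load  L1  ⟶  SII  (L1)  txn=BusRd  M[L1]=30
step 12: P1: load  L2  ⟶  SSI  (L2)  txn=∅  M[L2]=59
step 13: P0: store L1 := 18  ⟶  MII  (L1)  txn=BusRdX  M[L1]=30
step 14: P0: load  L2  ⟶  SSI  (L2)  txn=∅  M[L2]=59
step 15: P2: load  L4  ⟶  ISS  (L4)  txn=BusRd+Flush  M[L4]=93
step 16: P2: store L4 := 35  ⟶  IIM  (L4)  txn=BusRdX  M[L4]=93
step 17: P0: load  L2  ⟶  SSI  (L2)  txn=∅  M[L2]=59
step 18: P2: load  L2  ⟶  SSS  (L2)  txn=BusRd  M[L2]=59

bus = BusRdX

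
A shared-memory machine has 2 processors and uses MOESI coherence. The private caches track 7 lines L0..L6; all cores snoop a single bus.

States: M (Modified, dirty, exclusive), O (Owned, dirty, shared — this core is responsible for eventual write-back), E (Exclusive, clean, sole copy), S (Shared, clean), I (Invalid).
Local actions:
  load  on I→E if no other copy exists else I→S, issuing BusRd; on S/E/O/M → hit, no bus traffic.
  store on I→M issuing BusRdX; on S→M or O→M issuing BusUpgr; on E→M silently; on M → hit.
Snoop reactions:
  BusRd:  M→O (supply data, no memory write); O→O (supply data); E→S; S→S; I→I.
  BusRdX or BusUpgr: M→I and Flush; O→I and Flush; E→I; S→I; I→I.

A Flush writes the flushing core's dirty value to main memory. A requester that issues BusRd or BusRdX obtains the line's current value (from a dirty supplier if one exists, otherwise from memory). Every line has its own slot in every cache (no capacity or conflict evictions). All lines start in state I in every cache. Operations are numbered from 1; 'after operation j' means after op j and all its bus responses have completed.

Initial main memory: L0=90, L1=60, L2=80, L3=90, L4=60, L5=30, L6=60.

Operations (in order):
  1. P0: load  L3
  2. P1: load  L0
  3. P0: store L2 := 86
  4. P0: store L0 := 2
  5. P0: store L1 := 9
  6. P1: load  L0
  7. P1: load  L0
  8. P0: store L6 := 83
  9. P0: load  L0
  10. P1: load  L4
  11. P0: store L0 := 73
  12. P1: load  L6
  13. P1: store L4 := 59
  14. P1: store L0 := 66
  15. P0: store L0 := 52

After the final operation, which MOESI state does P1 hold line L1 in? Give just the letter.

1. P0: load  L3  bus=[BusRd]  L3: P0=E P1=I  mem[L3]=90
2. P1: load  L0  bus=[BusRd]  L0: P0=I P1=E  mem[L0]=90
3. P0: store L2 := 86  bus=[BusRdX]  L2: P0=M P1=I  mem[L2]=80
4. P0: store L0 := 2  bus=[BusRdX]  L0: P0=M P1=I  mem[L0]=90
5. P0: store L1 := 9  bus=[BusRdX]  L1: P0=M P1=I  mem[L1]=60
6. P1: load  L0  bus=[BusRd]  L0: P0=O P1=S  mem[L0]=90
7. P1: load  L0  bus=[-]  L0: P0=O P1=S  mem[L0]=90
8. P0: store L6 := 83  bus=[BusRdX]  L6: P0=M P1=I  mem[L6]=60
9. P0: load  L0  bus=[-]  L0: P0=O P1=S  mem[L0]=90
10. P1: load  L4  bus=[BusRd]  L4: P0=I P1=E  mem[L4]=60
11. P0: store L0 := 73  bus=[BusUpgr]  L0: P0=M P1=I  mem[L0]=90
12. P1: load  L6  bus=[BusRd]  L6: P0=O P1=S  mem[L6]=60
13. P1: store L4 := 59  bus=[-]  L4: P0=I P1=M  mem[L4]=60
14. P1: store L0 := 66  bus=[BusRdX,Flush]  L0: P0=I P1=M  mem[L0]=73
15. P0: store L0 := 52  bus=[BusRdX,Flush]  L0: P0=M P1=I  mem[L0]=66

state = I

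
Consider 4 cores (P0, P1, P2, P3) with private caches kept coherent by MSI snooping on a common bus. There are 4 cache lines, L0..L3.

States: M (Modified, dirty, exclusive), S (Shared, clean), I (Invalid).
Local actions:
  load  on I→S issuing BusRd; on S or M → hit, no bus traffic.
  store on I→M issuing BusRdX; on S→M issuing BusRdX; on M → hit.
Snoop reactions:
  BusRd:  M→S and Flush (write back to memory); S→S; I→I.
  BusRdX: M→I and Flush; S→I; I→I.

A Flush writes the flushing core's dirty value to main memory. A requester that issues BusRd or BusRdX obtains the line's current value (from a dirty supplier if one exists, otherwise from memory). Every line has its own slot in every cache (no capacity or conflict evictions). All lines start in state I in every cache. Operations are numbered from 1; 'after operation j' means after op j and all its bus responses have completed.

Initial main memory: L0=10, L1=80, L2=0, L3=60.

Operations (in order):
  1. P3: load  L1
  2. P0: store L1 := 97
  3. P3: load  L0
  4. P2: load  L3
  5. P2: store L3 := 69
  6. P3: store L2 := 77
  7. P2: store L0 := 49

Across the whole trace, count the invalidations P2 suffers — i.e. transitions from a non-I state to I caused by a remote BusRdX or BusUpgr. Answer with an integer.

invalidations = 0

step 1: P3: load  L1  ⟶  IIIS  (L1)  txn=BusRd  M[L1]=80
step 2: P0: store L1 := 97  ⟶  MIII  (L1)  txn=BusRdX  M[L1]=80
step 3: P3: load  L0  ⟶  IIIS  (L0)  txn=BusRd  M[L0]=10
step 4: P2: load  L3  ⟶  IISI  (L3)  txn=BusRd  M[L3]=60
step 5: P2: store L3 := 69  ⟶  IIMI  (L3)  txn=BusRdX  M[L3]=60
step 6: P3: store L2 := 77  ⟶  IIIM  (L2)  txn=BusRdX  M[L2]=0
step 7: P2: store L0 := 49  ⟶  IIMI  (L0)  txn=BusRdX  M[L0]=10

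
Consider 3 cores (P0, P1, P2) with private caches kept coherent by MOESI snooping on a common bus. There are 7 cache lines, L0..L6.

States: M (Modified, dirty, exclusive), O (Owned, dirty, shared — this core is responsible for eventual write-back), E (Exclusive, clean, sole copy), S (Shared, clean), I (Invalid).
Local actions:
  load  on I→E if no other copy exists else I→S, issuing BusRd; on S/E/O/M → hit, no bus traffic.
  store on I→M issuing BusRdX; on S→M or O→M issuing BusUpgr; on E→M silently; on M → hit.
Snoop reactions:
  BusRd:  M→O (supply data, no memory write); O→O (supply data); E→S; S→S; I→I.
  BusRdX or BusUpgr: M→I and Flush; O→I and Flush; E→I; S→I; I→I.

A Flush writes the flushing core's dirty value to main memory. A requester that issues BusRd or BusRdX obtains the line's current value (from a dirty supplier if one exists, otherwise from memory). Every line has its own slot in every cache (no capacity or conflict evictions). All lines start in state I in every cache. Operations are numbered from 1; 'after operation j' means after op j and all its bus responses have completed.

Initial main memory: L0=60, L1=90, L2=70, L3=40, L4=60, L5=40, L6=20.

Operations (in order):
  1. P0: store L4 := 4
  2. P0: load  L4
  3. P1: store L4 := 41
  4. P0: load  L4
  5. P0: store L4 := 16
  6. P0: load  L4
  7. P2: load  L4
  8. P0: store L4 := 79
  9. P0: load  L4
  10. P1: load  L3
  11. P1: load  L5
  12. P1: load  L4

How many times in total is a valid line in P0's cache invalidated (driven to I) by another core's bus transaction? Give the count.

invalidations = 1

[1] P0: store L4 := 4 | P0:M(4), P1:I, P2:I | bus: BusRdX
[2] P0: load  L4 | P0:M(4), P1:I, P2:I | bus: none
[3] P1: store L4 := 41 | P0:I, P1:M(41), P2:I | bus: BusRdX,Flush
[4] P0: load  L4 | P0:S(41), P1:O(41), P2:I | bus: BusRd
[5] P0: store L4 := 16 | P0:M(16), P1:I, P2:I | bus: BusUpgr,Flush
[6] P0: load  L4 | P0:M(16), P1:I, P2:I | bus: none
[7] P2: load  L4 | P0:O(16), P1:I, P2:S(16) | bus: BusRd
[8] P0: store L4 := 79 | P0:M(79), P1:I, P2:I | bus: BusUpgr
[9] P0: load  L4 | P0:M(79), P1:I, P2:I | bus: none
[10] P1: load  L3 | P0:I, P1:E(40), P2:I | bus: BusRd
[11] P1: load  L5 | P0:I, P1:E(40), P2:I | bus: BusRd
[12] P1: load  L4 | P0:O(79), P1:S(79), P2:I | bus: BusRd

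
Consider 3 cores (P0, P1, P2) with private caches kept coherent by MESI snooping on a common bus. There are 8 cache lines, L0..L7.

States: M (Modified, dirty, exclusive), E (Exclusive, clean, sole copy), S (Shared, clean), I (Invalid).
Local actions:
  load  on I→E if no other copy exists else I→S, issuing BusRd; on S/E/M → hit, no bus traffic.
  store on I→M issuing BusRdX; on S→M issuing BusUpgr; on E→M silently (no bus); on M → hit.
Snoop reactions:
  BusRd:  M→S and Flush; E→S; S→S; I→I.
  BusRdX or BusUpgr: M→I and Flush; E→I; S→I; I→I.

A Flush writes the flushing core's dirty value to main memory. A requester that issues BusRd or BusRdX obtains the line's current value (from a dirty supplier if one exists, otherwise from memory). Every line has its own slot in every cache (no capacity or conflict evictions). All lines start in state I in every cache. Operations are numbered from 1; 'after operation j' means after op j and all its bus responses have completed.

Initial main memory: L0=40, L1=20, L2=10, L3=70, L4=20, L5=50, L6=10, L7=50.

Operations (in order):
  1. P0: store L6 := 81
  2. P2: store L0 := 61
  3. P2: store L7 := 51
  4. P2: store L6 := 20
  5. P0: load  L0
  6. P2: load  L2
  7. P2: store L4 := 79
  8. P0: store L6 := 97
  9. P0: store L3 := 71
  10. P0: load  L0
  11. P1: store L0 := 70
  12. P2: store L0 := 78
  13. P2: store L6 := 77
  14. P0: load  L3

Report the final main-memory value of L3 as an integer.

step 1: P0: store L6 := 81  ⟶  MII  (L6)  txn=BusRdX  M[L6]=10
step 2: P2: store L0 := 61  ⟶  IIM  (L0)  txn=BusRdX  M[L0]=40
step 3: P2: store L7 := 51  ⟶  IIM  (L7)  txn=BusRdX  M[L7]=50
step 4: P2: store L6 := 20  ⟶  IIM  (L6)  txn=BusRdX+Flush  M[L6]=81
step 5: P0: load  L0  ⟶  SIS  (L0)  txn=BusRd+Flush  M[L0]=61
step 6: P2: load  L2  ⟶  IIE  (L2)  txn=BusRd  M[L2]=10
step 7: P2: store L4 := 79  ⟶  IIM  (L4)  txn=BusRdX  M[L4]=20
step 8: P0: store L6 := 97  ⟶  MII  (L6)  txn=BusRdX+Flush  M[L6]=20
step 9: P0: store L3 := 71  ⟶  MII  (L3)  txn=BusRdX  M[L3]=70
step 10: P0: load  L0  ⟶  SIS  (L0)  txn=∅  M[L0]=61
step 11: P1: store L0 := 70  ⟶  IMI  (L0)  txn=BusRdX  M[L0]=61
step 12: P2: store L0 := 78  ⟶  IIM  (L0)  txn=BusRdX+Flush  M[L0]=70
step 13: P2: store L6 := 77  ⟶  IIM  (L6)  txn=BusRdX+Flush  M[L6]=97
step 14: P0: load  L3  ⟶  MII  (L3)  txn=∅  M[L3]=70

memory[L3] = 70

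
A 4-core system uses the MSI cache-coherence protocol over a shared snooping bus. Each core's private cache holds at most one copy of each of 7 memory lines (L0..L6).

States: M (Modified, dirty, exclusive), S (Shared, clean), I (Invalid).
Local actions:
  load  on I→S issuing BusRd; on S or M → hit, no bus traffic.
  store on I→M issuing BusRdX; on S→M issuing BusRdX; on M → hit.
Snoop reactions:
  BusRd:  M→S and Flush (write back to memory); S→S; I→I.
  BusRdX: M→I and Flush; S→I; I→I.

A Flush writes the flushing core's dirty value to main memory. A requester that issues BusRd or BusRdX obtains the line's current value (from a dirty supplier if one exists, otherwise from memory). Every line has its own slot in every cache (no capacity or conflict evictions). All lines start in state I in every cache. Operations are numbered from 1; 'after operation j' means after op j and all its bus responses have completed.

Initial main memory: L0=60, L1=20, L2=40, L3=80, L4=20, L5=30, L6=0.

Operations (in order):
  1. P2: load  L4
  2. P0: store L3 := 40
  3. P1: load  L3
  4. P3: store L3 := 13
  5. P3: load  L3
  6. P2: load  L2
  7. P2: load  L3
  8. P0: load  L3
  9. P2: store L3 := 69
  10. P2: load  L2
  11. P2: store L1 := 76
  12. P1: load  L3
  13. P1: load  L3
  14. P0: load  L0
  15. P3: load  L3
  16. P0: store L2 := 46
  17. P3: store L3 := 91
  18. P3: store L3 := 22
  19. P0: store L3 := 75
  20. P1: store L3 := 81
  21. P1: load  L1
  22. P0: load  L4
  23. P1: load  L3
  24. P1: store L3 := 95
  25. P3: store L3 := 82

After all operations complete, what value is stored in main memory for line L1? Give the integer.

step 1: P2: load  L4  ⟶  IISI  (L4)  txn=BusRd  M[L4]=20
step 2: P0: store L3 := 40  ⟶  MIII  (L3)  txn=BusRdX  M[L3]=80
step 3: P1: load  L3  ⟶  SSII  (L3)  txn=BusRd+Flush  M[L3]=40
step 4: P3: store L3 := 13  ⟶  IIIM  (L3)  txn=BusRdX  M[L3]=40
step 5: P3: load  L3  ⟶  IIIM  (L3)  txn=∅  M[L3]=40
step 6: P2: load  L2  ⟶  IISI  (L2)  txn=BusRd  M[L2]=40
step 7: P2: load  L3  ⟶  IISS  (L3)  txn=BusRd+Flush  M[L3]=13
step 8: P0: load  L3  ⟶  SISS  (L3)  txn=BusRd  M[L3]=13
step 9: P2: store L3 := 69  ⟶  IIMI  (L3)  txn=BusRdX  M[L3]=13
step 10: P2: load  L2  ⟶  IISI  (L2)  txn=∅  M[L2]=40
step 11: P2: store L1 := 76  ⟶  IIMI  (L1)  txn=BusRdX  M[L1]=20
step 12: P1: load  L3  ⟶  ISSI  (L3)  txn=BusRd+Flush  M[L3]=69
step 13: P1: load  L3  ⟶  ISSI  (L3)  txn=∅  M[L3]=69
step 14: P0: load  L0  ⟶  SIII  (L0)  txn=BusRd  M[L0]=60
step 15: P3: load  L3  ⟶  ISSS  (L3)  txn=BusRd  M[L3]=69
step 16: P0: store L2 := 46  ⟶  MIII  (L2)  txn=BusRdX  M[L2]=40
step 17: P3: store L3 := 91  ⟶  IIIM  (L3)  txn=BusRdX  M[L3]=69
step 18: P3: store L3 := 22  ⟶  IIIM  (L3)  txn=∅  M[L3]=69
step 19: P0: store L3 := 75  ⟶  MIII  (L3)  txn=BusRdX+Flush  M[L3]=22
step 20: P1: store L3 := 81  ⟶  IMII  (L3)  txn=BusRdX+Flush  M[L3]=75
step 21: P1: load  L1  ⟶  ISSI  (L1)  txn=BusRd+Flush  M[L1]=76
step 22: P0: load  L4  ⟶  SISI  (L4)  txn=BusRd  M[L4]=20
step 23: P1: load  L3  ⟶  IMII  (L3)  txn=∅  M[L3]=75
step 24: P1: store L3 := 95  ⟶  IMII  (L3)  txn=∅  M[L3]=75
step 25: P3: store L3 := 82  ⟶  IIIM  (L3)  txn=BusRdX+Flush  M[L3]=95

memory[L1] = 76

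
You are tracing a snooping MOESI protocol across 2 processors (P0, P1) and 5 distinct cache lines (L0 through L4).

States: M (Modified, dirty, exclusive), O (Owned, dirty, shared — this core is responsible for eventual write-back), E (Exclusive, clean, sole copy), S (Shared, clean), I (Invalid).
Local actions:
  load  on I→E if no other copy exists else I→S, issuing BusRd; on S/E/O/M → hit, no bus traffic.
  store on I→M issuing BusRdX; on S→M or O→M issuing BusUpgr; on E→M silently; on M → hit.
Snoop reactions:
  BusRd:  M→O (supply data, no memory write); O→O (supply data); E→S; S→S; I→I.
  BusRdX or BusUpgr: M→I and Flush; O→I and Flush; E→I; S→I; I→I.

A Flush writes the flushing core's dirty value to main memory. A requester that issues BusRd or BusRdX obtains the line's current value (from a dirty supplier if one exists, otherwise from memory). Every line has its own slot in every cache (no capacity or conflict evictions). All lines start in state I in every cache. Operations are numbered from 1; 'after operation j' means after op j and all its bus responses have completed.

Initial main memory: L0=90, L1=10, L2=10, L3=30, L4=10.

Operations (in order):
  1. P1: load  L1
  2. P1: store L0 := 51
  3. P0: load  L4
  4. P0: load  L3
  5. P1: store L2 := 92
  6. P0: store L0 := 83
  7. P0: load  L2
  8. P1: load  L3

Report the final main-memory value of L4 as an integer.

memory[L4] = 10

  op1 P1: load  L1 → I/E on L1; bus BusRd; mem=10
  op2 P1: store L0 := 51 → I/M on L0; bus BusRdX; mem=90
  op3 P0: load  L4 → E/I on L4; bus BusRd; mem=10
  op4 P0: load  L3 → E/I on L3; bus BusRd; mem=30
  op5 P1: store L2 := 92 → I/M on L2; bus BusRdX; mem=10
  op6 P0: store L0 := 83 → M/I on L0; bus BusRdX Flush; mem=51
  op7 P0: load  L2 → S/O on L2; bus BusRd; mem=10
  op8 P1: load  L3 → S/S on L3; bus BusRd; mem=30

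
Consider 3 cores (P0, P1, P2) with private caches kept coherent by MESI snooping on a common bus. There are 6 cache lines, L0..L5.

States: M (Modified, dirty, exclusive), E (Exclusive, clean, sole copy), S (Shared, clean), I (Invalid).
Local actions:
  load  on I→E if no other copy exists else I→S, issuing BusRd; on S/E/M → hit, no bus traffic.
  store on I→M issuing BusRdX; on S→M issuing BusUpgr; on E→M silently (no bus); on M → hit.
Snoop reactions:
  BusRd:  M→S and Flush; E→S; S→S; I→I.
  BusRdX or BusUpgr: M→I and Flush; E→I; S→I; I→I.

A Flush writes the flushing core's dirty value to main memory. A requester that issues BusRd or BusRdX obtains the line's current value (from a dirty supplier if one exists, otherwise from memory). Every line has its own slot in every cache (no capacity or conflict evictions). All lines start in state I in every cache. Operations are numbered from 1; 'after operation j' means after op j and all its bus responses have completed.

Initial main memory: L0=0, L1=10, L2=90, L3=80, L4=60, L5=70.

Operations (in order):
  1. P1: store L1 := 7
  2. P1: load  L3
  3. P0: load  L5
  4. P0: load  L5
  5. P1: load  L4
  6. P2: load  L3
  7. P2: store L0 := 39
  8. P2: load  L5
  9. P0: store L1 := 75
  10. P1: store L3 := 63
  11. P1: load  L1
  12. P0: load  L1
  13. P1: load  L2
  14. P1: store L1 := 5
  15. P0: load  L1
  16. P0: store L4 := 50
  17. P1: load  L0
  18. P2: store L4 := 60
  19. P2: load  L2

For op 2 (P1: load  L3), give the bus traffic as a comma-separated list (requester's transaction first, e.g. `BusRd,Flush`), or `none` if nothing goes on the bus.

step 1: P1: store L1 := 7  ⟶  IMI  (L1)  txn=BusRdX  M[L1]=10
step 2: P1: load  L3  ⟶  IEI  (L3)  txn=BusRd  M[L3]=80
step 3: P0: load  L5  ⟶  EII  (L5)  txn=BusRd  M[L5]=70
step 4: P0: load  L5  ⟶  EII  (L5)  txn=∅  M[L5]=70
step 5: P1: load  L4  ⟶  IEI  (L4)  txn=BusRd  M[L4]=60
step 6: P2: load  L3  ⟶  ISS  (L3)  txn=BusRd  M[L3]=80
step 7: P2: store L0 := 39  ⟶  IIM  (L0)  txn=BusRdX  M[L0]=0
step 8: P2: load  L5  ⟶  SIS  (L5)  txn=BusRd  M[L5]=70
step 9: P0: store L1 := 75  ⟶  MII  (L1)  txn=BusRdX+Flush  M[L1]=7
step 10: P1: store L3 := 63  ⟶  IMI  (L3)  txn=BusUpgr  M[L3]=80
step 11: P1: load  L1  ⟶  SSI  (L1)  txn=BusRd+Flush  M[L1]=75
step 12: P0: load  L1  ⟶  SSI  (L1)  txn=∅  M[L1]=75
step 13: P1: load  L2  ⟶  IEI  (L2)  txn=BusRd  M[L2]=90
step 14: P1: store L1 := 5  ⟶  IMI  (L1)  txn=BusUpgr  M[L1]=75
step 15: P0: load  L1  ⟶  SSI  (L1)  txn=BusRd+Flush  M[L1]=5
step 16: P0: store L4 := 50  ⟶  MII  (L4)  txn=BusRdX  M[L4]=60
step 17: P1: load  L0  ⟶  ISS  (L0)  txn=BusRd+Flush  M[L0]=39
step 18: P2: store L4 := 60  ⟶  IIM  (L4)  txn=BusRdX+Flush  M[L4]=50
step 19: P2: load  L2  ⟶  ISS  (L2)  txn=BusRd  M[L2]=90

bus = BusRd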